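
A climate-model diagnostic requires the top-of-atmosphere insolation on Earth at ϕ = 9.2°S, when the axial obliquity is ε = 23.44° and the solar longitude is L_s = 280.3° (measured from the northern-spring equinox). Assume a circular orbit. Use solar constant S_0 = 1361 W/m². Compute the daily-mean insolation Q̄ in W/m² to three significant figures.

Solar declination: sin δ = sin ε · sin L_s = sin 23.44° × sin 280.3° = -0.39138, so δ = -23.040°.
cos h₀ = −tan(-9.2°) tan(-23.040°) = -0.0689, h₀ = 1.6397 rad.
Bracket: h₀ sin ϕ sin δ + cos ϕ cos δ sin h₀ = 1.6397×-0.15988×-0.39138 + 0.98714×0.92023×0.99762 = 0.102602 + 0.906234 = 1.008836.
Q̄ = (S_0/π) × [bracket] = (1361/π) × 1.008836 = 437.0 W/m².

Q̄ ≈ 437 W/m²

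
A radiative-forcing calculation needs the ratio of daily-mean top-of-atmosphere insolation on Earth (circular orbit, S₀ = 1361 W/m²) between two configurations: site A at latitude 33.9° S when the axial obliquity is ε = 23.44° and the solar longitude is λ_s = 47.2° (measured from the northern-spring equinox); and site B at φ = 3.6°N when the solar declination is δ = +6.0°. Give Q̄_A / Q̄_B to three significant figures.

— Configuration A (φ=-33.9°):
Solar declination: sin δ = sin ε · sin λ_s = sin 23.44° × sin 47.2° = 0.29187, so δ = +16.970°.
cos H₀ = −tan(-33.9°) tan(+16.970°) = 0.2051, H₀ = 1.3643 rad.
Bracket: H₀ sin φ sin δ + cos φ cos δ sin H₀ = 1.3643×-0.55775×0.29187 + 0.83001×0.95646×0.97875 = -0.222095 + 0.777002 = 0.554907.
Q̄ = (S₀/π) × [bracket] = (1361/π) × 0.554907 = 240.40 W/m².
— Configuration B (φ=+3.6°):
cos H₀ = −tan(+3.6°) tan(+6.000°) = -0.0066, H₀ = 1.5774 rad.
Bracket: H₀ sin φ sin δ + cos φ cos δ sin H₀ = 1.5774×0.06279×0.10453 + 0.99803×0.99452×0.99998 = 0.010353 + 0.992541 = 1.002894.
Q̄ = (S₀/π) × [bracket] = (1361/π) × 1.002894 = 434.47 W/m².
Ratio Q̄_A / Q̄_B = 240.40 / 434.47 = 0.5533.

Q̄_A / Q̄_B ≈ 0.553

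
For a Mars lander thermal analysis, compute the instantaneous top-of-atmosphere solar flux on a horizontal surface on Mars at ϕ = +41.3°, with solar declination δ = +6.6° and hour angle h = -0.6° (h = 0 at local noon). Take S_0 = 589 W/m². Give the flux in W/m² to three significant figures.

484 W/m²

cos θ_z = sin ϕ sin δ + cos ϕ cos δ cos h = 0.075859 + 0.746244 = 0.822103.
Flux = S_0 · cos θ_z = 589 × 0.822103 = 484.2 W/m².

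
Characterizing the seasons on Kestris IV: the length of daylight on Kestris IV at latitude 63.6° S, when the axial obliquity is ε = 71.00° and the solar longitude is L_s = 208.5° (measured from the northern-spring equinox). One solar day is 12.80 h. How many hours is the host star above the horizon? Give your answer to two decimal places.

Solar declination: sin δ = sin ε · sin L_s = sin 71.00° × sin 208.5° = -0.45116, so δ = -26.818°.
Sunrise equation: cos h₀ = −tan ϕ · tan δ = -1.0184 ≤ −1, so the host star never sets (polar day) and h₀ = π.
Daylight = 2h₀/(2π) × 12.80 h = (3.1416/π) × 12.80 = 12.80 h.

12.80 h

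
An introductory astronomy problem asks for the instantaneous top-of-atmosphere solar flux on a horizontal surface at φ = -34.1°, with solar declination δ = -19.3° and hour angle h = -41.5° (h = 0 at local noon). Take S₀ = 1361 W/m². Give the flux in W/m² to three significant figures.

1.05e+03 W/m²

cos θ_z = sin φ sin δ + cos φ cos δ cos h = 0.185299 + 0.585327 = 0.770626.
Flux = S₀ · cos θ_z = 1361 × 0.770626 = 1049 W/m².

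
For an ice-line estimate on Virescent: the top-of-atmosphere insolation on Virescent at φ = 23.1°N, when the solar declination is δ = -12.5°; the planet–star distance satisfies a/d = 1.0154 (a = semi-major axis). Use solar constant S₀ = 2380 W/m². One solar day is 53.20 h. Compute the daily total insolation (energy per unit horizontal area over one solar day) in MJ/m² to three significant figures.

cos H₀ = −tan(+23.1°) tan(-12.500°) = 0.0946, H₀ = 1.4761 rad.
Bracket: H₀ sin φ sin δ + cos φ cos δ sin H₀ = 1.4761×0.39234×-0.21644 + 0.91982×0.97630×0.99552 = -0.125348 + 0.893997 = 0.768649.
Inverse-square distance factor (a/d)² = 1.0154² = 1.031037.
Q̄ = (S₀/π) × 1.031037 × [bracket] = (2380/π) × 1.031037 × 0.768649 = 600.38 W/m².
Daily total = Q̄ × 53.20 h × 3600 s/h = 600.38 × 53.20 × 3600 / 10⁶ = 115.0 MJ/m².

115 MJ/m²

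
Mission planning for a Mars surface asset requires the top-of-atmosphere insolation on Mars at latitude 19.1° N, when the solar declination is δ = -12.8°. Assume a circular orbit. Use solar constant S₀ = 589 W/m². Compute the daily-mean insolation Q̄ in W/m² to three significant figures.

cos H₀ = −tan(+19.1°) tan(-12.800°) = 0.0787, H₀ = 1.4920 rad.
Bracket: H₀ sin φ sin δ + cos φ cos δ sin H₀ = 1.4920×0.32722×-0.22155 + 0.94495×0.97515×0.99690 = -0.108163 + 0.918611 = 0.810448.
Q̄ = (S₀/π) × [bracket] = (589/π) × 0.810448 = 151.9 W/m².

Q̄ ≈ 152 W/m²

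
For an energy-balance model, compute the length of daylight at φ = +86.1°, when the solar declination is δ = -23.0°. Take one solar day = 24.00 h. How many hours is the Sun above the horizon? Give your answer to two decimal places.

cos H₀ = −tan φ · tan δ = 6.2264 ≥ 1, so the Sun never rises (polar night) and H₀ = 0.
Daylight = 2H₀/(2π) × 24.00 h = (0.0000/π) × 24.00 = 0.00 h.

0.00 h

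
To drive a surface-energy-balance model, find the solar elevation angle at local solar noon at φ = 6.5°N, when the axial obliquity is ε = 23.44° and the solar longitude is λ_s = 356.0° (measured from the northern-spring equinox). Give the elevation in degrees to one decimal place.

81.9°

Solar declination: sin δ = sin ε · sin λ_s = sin 23.44° × sin 356.0° = -0.02775, so δ = -1.590°.
At local noon the hour angle is zero, so the zenith angle equals |φ − δ| = |+6.5° − (-1.590°)| = 8.090°.
Elevation = 90° − 8.090° = 81.9°.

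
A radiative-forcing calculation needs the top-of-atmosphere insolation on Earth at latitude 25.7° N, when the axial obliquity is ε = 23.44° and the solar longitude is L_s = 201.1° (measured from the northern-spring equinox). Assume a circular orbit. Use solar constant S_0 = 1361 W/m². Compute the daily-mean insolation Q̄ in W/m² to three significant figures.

Solar declination: sin δ = sin ε · sin L_s = sin 23.44° × sin 201.1° = -0.14320, so δ = -8.233°.
cos h₀ = −tan(+25.7°) tan(-8.233°) = 0.0696, h₀ = 1.5011 rad.
Bracket: h₀ sin ϕ sin δ + cos ϕ cos δ sin h₀ = 1.5011×0.43366×-0.14320 + 0.90108×0.98969×0.99757 = -0.093218 + 0.889623 = 0.796405.
Q̄ = (S_0/π) × [bracket] = (1361/π) × 0.796405 = 345.0 W/m².

Q̄ ≈ 345 W/m²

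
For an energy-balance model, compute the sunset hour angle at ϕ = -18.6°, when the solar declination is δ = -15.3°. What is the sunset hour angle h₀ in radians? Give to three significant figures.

h₀ = 1.66 rad

cos h₀ = −tan ϕ · tan δ = −tan(-18.6°) × tan(-15.300°) = -0.0921, so h₀ = 1.6630 rad = 95.28°.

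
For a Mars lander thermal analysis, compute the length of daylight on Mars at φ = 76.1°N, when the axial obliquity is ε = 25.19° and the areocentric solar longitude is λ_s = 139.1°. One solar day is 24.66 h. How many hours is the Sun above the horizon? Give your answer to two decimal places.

sin δ = sin 25.19° × sin 139.1° = 0.27867, so δ = +16.181°.
Sunrise equation: cos H₀ = −tan φ · tan δ = -1.1725 ≤ −1, so the Sun never sets (polar day) and H₀ = π.
Daylight = 2H₀/(2π) × 24.66 h = (3.1416/π) × 24.66 = 24.66 h.

24.66 h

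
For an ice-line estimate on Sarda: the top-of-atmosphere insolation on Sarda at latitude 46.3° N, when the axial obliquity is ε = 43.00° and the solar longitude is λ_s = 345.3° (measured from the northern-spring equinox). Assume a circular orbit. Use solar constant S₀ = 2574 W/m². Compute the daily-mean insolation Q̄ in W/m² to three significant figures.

Q̄ ≈ 406 W/m²

Solar declination: sin δ = sin ε · sin λ_s = sin 43.00° × sin 345.3° = -0.17306, so δ = -9.966°.
cos H₀ = −tan(+46.3°) tan(-9.966°) = 0.1839, H₀ = 1.3859 rad.
Bracket: H₀ sin φ sin δ + cos φ cos δ sin H₀ = 1.3859×0.72297×-0.17306 + 0.69088×0.98491×0.98295 = -0.173400 + 0.668853 = 0.495453.
Q̄ = (S₀/π) × [bracket] = (2574/π) × 0.495453 = 405.9 W/m².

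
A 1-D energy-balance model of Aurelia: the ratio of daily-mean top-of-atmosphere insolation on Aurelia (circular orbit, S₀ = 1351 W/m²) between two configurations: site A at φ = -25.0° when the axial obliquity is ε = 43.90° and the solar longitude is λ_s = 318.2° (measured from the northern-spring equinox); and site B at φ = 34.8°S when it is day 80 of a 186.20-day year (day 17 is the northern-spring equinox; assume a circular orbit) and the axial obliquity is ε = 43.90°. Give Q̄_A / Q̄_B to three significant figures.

Q̄_A / Q̄_B ≈ 5.10

— Configuration A (φ=-25.0°):
Solar declination: sin δ = sin ε · sin λ_s = sin 43.90° × sin 318.2° = -0.46217, so δ = -27.528°.
cos H₀ = −tan(-25.0°) tan(-27.528°) = -0.2430, H₀ = 1.8163 rad.
Bracket: H₀ sin φ sin δ + cos φ cos δ sin H₀ = 1.8163×-0.42262×-0.46217 + 0.90631×0.88679×0.97002 = 0.354764 + 0.779612 = 1.134376.
Q̄ = (S₀/π) × [bracket] = (1351/π) × 1.134376 = 487.82 W/m².
— Configuration B (φ=-34.8°):
Solar longitude: λ_s = 360° × (80 − 17)/186.20 = 121.805°.
sin δ = sin 43.90° × sin 121.805° = 0.58929, so δ = +36.107°.
cos H₀ = −tan(-34.8°) tan(+36.107°) = 0.5069, H₀ = 1.0392 rad.
Bracket: H₀ sin φ sin δ + cos φ cos δ sin H₀ = 1.0392×-0.57071×0.58929 + 0.82115×0.80792×0.86198 = -0.349497 + 0.571858 = 0.222361.
Q̄ = (S₀/π) × [bracket] = (1351/π) × 0.222361 = 95.623 W/m².
Ratio Q̄_A / Q̄_B = 487.82 / 95.623 = 5.101.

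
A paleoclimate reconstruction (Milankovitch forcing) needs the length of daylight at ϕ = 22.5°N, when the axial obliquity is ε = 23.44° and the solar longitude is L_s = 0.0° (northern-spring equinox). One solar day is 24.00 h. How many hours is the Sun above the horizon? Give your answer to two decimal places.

Solar declination: sin δ = sin ε · sin L_s = sin 23.44° × sin 0.0° = 0.00000, so δ = +0.000°.
cos h₀ = −tan ϕ · tan δ = −tan(+22.5°) × tan(+0.000°) = -0.0000, so h₀ = 1.5708 rad = 90.00°.
Daylight = 2h₀/(2π) × 24.00 h = (1.5708/π) × 24.00 = 12.00 h.

12.00 h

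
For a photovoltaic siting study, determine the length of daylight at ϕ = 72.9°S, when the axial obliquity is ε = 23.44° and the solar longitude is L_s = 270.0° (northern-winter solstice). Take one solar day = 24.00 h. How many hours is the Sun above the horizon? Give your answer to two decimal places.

Solar declination: sin δ = sin ε · sin L_s = sin 23.44° × sin 270.0° = -0.39779, so δ = -23.440°.
Sunrise equation: cos h₀ = −tan ϕ · tan δ = -1.4093 ≤ −1, so the Sun never sets (polar day) and h₀ = π.
Daylight = 2h₀/(2π) × 24.00 h = (3.1416/π) × 24.00 = 24.00 h.

24.00 h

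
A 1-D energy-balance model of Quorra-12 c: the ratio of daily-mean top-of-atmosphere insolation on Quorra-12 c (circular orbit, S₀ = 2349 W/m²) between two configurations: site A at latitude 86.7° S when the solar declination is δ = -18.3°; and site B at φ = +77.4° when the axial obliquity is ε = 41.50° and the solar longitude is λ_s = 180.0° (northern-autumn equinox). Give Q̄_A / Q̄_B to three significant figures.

— Configuration A (φ=-86.7°):
cos H₀ = −tan(-86.7°) tan(-18.300°) = -5.7357 ≤ −1 ⇒ polar day, H₀ = π.
Bracket: H₀ sin φ sin δ + cos φ cos δ sin H₀ = 3.1416×-0.99834×-0.31399 + 0.05756×0.94943×0.00000 = 0.984794 + 0.000000 = 0.984794.
Q̄ = (S₀/π) × [bracket] = (2349/π) × 0.984794 = 736.34 W/m².
— Configuration B (φ=+77.4°):
Solar declination: sin δ = sin ε · sin λ_s = sin 41.50° × sin 180.0° = 0.00000, so δ = +0.000°.
cos H₀ = −tan(+77.4°) tan(+0.000°) = -0.0000, H₀ = 1.5708 rad.
Bracket: H₀ sin φ sin δ + cos φ cos δ sin H₀ = 1.5708×0.97592×0.00000 + 0.21814×1.00000×1.00000 = 0.000000 + 0.218140 = 0.218140.
Q̄ = (S₀/π) × [bracket] = (2349/π) × 0.218140 = 163.11 W/m².
Ratio Q̄_A / Q̄_B = 736.34 / 163.11 = 4.514.

Q̄_A / Q̄_B ≈ 4.51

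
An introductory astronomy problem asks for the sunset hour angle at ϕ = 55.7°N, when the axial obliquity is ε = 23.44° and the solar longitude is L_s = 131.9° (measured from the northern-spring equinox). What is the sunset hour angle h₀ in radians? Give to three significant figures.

Solar declination: sin δ = sin ε · sin L_s = sin 23.44° × sin 131.9° = 0.29608, so δ = +17.222°.
cos h₀ = −tan ϕ · tan δ = −tan(+55.7°) × tan(+17.222°) = -0.4544, so h₀ = 2.0425 rad = 117.03°.

h₀ = 2.04 rad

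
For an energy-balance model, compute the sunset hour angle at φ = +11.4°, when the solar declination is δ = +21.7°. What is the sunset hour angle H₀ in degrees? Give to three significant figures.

cos H₀ = −tan φ · tan δ = −tan(+11.4°) × tan(+21.700°) = -0.0802, so H₀ = 1.6511 rad = 94.60°.

H₀ = 94.6°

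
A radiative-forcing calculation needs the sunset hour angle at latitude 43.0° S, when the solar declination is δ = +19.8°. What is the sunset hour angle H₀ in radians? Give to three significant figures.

H₀ = 1.23 rad

cos H₀ = −tan φ · tan δ = −tan(-43.0°) × tan(+19.800°) = 0.3357, so H₀ = 1.2284 rad = 70.38°.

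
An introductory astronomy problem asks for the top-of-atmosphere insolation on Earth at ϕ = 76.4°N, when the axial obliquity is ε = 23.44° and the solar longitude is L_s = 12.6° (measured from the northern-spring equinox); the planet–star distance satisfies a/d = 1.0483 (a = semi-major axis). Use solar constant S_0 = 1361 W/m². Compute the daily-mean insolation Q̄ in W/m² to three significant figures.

Solar declination: sin δ = sin ε · sin L_s = sin 23.44° × sin 12.6° = 0.08677, so δ = +4.978°.
cos h₀ = −tan(+76.4°) tan(+4.978°) = -0.3600, h₀ = 1.9391 rad.
Bracket: h₀ sin ϕ sin δ + cos ϕ cos δ sin h₀ = 1.9391×0.97196×0.08677 + 0.23514×0.99623×0.93294 = 0.163538 + 0.218544 = 0.382082.
Inverse-square distance factor (a/d)² = 1.0483² = 1.098933.
Q̄ = (S_0/π) × 1.098933 × [bracket] = (1361/π) × 1.098933 × 0.382082 = 181.9 W/m².

Q̄ ≈ 182 W/m²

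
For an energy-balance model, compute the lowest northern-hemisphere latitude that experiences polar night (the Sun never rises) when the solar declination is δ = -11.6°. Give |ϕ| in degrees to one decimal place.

Polar night requires cos h₀ = −tan ϕ tan δ ≥ 1, i.e. tan ϕ tan δ ≤ −1.
The boundary is |tan ϕ| · |tan δ| = 1, so |ϕ| = 90° − |δ| = 90° − 11.6° = 78.4° in the northern hemisphere.

|ϕ| = 78.4°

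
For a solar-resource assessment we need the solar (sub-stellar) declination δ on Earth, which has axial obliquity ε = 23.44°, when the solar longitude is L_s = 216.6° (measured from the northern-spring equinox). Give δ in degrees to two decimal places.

sin δ = sin ε · sin L_s = sin 23.44° × sin 216.6° = -0.237171.
δ = arcsin(-0.237171) = -13.72°.

δ = -13.72°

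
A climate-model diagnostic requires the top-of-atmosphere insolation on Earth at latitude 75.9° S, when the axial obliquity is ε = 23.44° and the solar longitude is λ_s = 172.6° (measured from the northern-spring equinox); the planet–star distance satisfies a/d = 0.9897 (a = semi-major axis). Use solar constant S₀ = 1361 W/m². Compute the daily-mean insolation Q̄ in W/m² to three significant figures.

Q̄ ≈ 72.3 W/m²

Solar declination: sin δ = sin ε · sin λ_s = sin 23.44° × sin 172.6° = 0.05123, so δ = +2.937°.
cos H₀ = −tan(-75.9°) tan(+2.937°) = 0.2042, H₀ = 1.3651 rad.
Bracket: H₀ sin φ sin δ + cos φ cos δ sin H₀ = 1.3651×-0.96987×0.05123 + 0.24362×0.99869×0.97892 = -0.067827 + 0.238172 = 0.170345.
Inverse-square distance factor (a/d)² = 0.9897² = 0.979506.
Q̄ = (S₀/π) × 0.979506 × [bracket] = (1361/π) × 0.979506 × 0.170345 = 72.28 W/m².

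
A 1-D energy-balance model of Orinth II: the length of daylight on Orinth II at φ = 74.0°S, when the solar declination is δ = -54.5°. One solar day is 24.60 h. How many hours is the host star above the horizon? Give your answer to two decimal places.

Sunrise equation: cos H₀ = −tan φ · tan δ = -4.8892 ≤ −1, so the host star never sets (polar day) and H₀ = π.
Daylight = 2H₀/(2π) × 24.60 h = (3.1416/π) × 24.60 = 24.60 h.

24.60 h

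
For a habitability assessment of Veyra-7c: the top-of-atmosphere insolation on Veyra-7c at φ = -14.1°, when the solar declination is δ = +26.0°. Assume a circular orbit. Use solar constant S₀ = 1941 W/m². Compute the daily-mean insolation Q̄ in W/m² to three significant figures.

cos H₀ = −tan(-14.1°) tan(+26.000°) = 0.1225, H₀ = 1.4480 rad.
Bracket: H₀ sin φ sin δ + cos φ cos δ sin H₀ = 1.4480×-0.24362×0.43837 + 0.96987×0.89879×0.99247 = -0.154640 + 0.865145 = 0.710505.
Q̄ = (S₀/π) × [bracket] = (1941/π) × 0.710505 = 439.0 W/m².

Q̄ ≈ 439 W/m²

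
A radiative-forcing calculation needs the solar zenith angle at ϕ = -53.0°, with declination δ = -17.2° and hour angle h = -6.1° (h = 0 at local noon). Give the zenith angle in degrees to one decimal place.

θ_z = 36.1°

cos θ_z = sin ϕ sin δ + cos ϕ cos δ cos h = 0.236163 + 0.571646 = 0.807809.
θ_z = arccos(0.807809) = 36.1°.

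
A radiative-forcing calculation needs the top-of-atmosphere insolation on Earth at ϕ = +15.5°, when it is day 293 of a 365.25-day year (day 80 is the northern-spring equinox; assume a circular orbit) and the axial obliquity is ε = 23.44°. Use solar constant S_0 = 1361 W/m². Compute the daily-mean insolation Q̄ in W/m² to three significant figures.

Q̄ ≈ 374 W/m²

Solar longitude: L_s = 360° × (293 − 80)/365.25 = 209.938°.
sin δ = sin 23.44° × sin 209.938° = -0.19852, so δ = -11.451°.
cos h₀ = −tan(+15.5°) tan(-11.451°) = 0.0562, h₀ = 1.5146 rad.
Bracket: h₀ sin ϕ sin δ + cos ϕ cos δ sin h₀ = 1.5146×0.26724×-0.19852 + 0.96363×0.98010×0.99842 = -0.080353 + 0.942962 = 0.862609.
Q̄ = (S_0/π) × [bracket] = (1361/π) × 0.862609 = 373.7 W/m².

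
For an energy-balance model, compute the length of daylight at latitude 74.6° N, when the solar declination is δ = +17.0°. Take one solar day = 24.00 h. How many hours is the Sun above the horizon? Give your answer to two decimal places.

Sunrise equation: cos H₀ = −tan φ · tan δ = -1.1099 ≤ −1, so the Sun never sets (polar day) and H₀ = π.
Daylight = 2H₀/(2π) × 24.00 h = (3.1416/π) × 24.00 = 24.00 h.

24.00 h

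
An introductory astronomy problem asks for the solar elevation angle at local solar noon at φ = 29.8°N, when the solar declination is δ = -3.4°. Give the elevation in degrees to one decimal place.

At local noon the hour angle is zero, so the zenith angle equals |φ − δ| = |+29.8° − (-3.400°)| = 33.200°.
Elevation = 90° − 33.200° = 56.8°.

56.8°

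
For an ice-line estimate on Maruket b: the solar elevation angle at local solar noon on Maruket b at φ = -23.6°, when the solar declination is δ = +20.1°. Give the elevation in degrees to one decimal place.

46.3°

At local noon the hour angle is zero, so the zenith angle equals |φ − δ| = |-23.6° − (+20.100°)| = 43.700°.
Elevation = 90° − 43.700° = 46.3°.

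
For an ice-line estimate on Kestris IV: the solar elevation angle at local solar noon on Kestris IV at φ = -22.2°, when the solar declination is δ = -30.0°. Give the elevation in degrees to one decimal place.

82.2°

At local noon the hour angle is zero, so the zenith angle equals |φ − δ| = |-22.2° − (-30.000°)| = 7.800°.
Elevation = 90° − 7.800° = 82.2°.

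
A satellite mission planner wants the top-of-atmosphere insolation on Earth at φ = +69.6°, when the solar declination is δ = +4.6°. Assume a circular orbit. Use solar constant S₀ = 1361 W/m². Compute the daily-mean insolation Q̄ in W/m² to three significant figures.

Q̄ ≈ 205 W/m²

cos H₀ = −tan(+69.6°) tan(+4.600°) = -0.2163, H₀ = 1.7889 rad.
Bracket: H₀ sin φ sin δ + cos φ cos δ sin H₀ = 1.7889×0.93728×0.08020 + 0.34857×0.99678×0.97632 = 0.134471 + 0.339220 = 0.473691.
Q̄ = (S₀/π) × [bracket] = (1361/π) × 0.473691 = 205.2 W/m².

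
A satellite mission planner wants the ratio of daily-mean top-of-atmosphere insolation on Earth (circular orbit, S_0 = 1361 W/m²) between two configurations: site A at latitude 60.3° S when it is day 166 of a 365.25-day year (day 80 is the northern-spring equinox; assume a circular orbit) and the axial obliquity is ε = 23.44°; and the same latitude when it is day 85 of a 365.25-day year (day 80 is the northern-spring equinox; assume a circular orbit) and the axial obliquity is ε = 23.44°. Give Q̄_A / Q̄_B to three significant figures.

Q̄_A / Q̄_B ≈ 0.116

— Configuration A (ϕ=-60.3°):
Solar longitude: L_s = 360° × (166 − 80)/365.25 = 84.764°.
sin δ = sin 23.44° × sin 84.764° = 0.39613, so δ = +23.336°.
cos h₀ = −tan(-60.3°) tan(+23.336°) = 0.7564, h₀ = 0.7131 rad.
Bracket: h₀ sin ϕ sin δ + cos ϕ cos δ sin h₀ = 0.7131×-0.86863×0.39613 + 0.49546×0.91820×0.65415 = -0.245371 + 0.297593 = 0.052222.
Q̄ = (S_0/π) × [bracket] = (1361/π) × 0.052222 = 22.624 W/m².
— Configuration B (ϕ=-60.3°):
Solar longitude: L_s = 360° × (85 − 80)/365.25 = 4.928°.
sin δ = sin 23.44° × sin 4.928° = 0.03417, so δ = +1.958°.
cos h₀ = −tan(-60.3°) tan(+1.958°) = 0.0599, h₀ = 1.5108 rad.
Bracket: h₀ sin ϕ sin δ + cos ϕ cos δ sin h₀ = 1.5108×-0.86863×0.03417 + 0.49546×0.99942×0.99820 = -0.044842 + 0.494281 = 0.449439.
Q̄ = (S_0/π) × [bracket] = (1361/π) × 0.449439 = 194.71 W/m².
Ratio Q̄_A / Q̄_B = 22.624 / 194.71 = 0.1162.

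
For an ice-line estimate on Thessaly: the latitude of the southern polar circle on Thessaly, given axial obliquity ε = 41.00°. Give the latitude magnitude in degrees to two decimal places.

The polar circle is the lowest latitude that experiences at least one full rotation of continuous darkness at the northern-summer solstice; it lies at |φ| = 90° − ε = 90° − 41.00° = 49.00°.

49.00°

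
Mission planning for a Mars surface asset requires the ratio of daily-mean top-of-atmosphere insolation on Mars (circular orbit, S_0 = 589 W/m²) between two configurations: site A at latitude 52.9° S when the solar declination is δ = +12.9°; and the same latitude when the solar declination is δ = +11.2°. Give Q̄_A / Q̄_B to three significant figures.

— Configuration A (ϕ=-52.9°):
cos h₀ = −tan(-52.9°) tan(+12.900°) = 0.3028, h₀ = 1.2631 rad.
Bracket: h₀ sin ϕ sin δ + cos ϕ cos δ sin h₀ = 1.2631×-0.79758×0.22325 + 0.60321×0.97476×0.95304 = -0.224907 + 0.560373 = 0.335466.
Q̄ = (S_0/π) × [bracket] = (589/π) × 0.335466 = 62.895 W/m².
— Configuration B (ϕ=-52.9°):
cos h₀ = −tan(-52.9°) tan(+11.200°) = 0.2618, h₀ = 1.3059 rad.
Bracket: h₀ sin ϕ sin δ + cos ϕ cos δ sin h₀ = 1.3059×-0.79758×0.19423 + 0.60321×0.98096×0.96512 = -0.202302 + 0.571086 = 0.368784.
Q̄ = (S_0/π) × [bracket] = (589/π) × 0.368784 = 69.141 W/m².
Ratio Q̄_A / Q̄_B = 62.895 / 69.141 = 0.9097.

Q̄_A / Q̄_B ≈ 0.910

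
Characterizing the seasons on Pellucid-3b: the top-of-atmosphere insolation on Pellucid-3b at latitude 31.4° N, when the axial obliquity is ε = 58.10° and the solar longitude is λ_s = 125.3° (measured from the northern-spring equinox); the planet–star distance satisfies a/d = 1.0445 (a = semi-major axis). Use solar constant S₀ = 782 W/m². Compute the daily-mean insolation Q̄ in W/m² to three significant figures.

Q̄ ≈ 351 W/m²

Solar declination: sin δ = sin ε · sin λ_s = sin 58.10° × sin 125.3° = 0.69288, so δ = +43.858°.
cos H₀ = −tan(+31.4°) tan(+43.858°) = -0.5865, H₀ = 2.1976 rad.
Bracket: H₀ sin φ sin δ + cos φ cos δ sin H₀ = 2.1976×0.52101×0.69288 + 0.85355×0.72106×0.80991 = 0.793328 + 0.498468 = 1.291796.
Inverse-square distance factor (a/d)² = 1.0445² = 1.090980.
Q̄ = (S₀/π) × 1.090980 × [bracket] = (782/π) × 1.090980 × 1.291796 = 350.8 W/m².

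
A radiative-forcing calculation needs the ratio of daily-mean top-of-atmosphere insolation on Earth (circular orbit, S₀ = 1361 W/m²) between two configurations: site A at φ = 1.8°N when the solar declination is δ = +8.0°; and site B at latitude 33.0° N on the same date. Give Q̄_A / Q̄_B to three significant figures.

— Configuration A (φ=+1.8°):
cos H₀ = −tan(+1.8°) tan(+8.000°) = -0.0044, H₀ = 1.5752 rad.
Bracket: H₀ sin φ sin δ + cos φ cos δ sin H₀ = 1.5752×0.03141×0.13917 + 0.99951×0.99027×0.99999 = 0.006886 + 0.989775 = 0.996661.
Q̄ = (S₀/π) × [bracket] = (1361/π) × 0.996661 = 431.77 W/m².
— Configuration B (φ=+33.0°):
cos H₀ = −tan(+33.0°) tan(+8.000°) = -0.0913, H₀ = 1.6622 rad.
Bracket: H₀ sin φ sin δ + cos φ cos δ sin H₀ = 1.6622×0.54464×0.13917 + 0.83867×0.99027×0.99583 = 0.125991 + 0.827047 = 0.953038.
Q̄ = (S₀/π) × [bracket] = (1361/π) × 0.953038 = 412.87 W/m².
Ratio Q̄_A / Q̄_B = 431.77 / 412.87 = 1.046.

Q̄_A / Q̄_B ≈ 1.05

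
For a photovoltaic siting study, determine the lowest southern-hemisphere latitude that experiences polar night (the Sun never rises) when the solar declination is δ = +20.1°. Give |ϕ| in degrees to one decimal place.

Polar night requires cos h₀ = −tan ϕ tan δ ≥ 1, i.e. tan ϕ tan δ ≤ −1.
The boundary is |tan ϕ| · |tan δ| = 1, so |ϕ| = 90° − |δ| = 90° − 20.1° = 69.9° in the southern hemisphere.

|ϕ| = 69.9°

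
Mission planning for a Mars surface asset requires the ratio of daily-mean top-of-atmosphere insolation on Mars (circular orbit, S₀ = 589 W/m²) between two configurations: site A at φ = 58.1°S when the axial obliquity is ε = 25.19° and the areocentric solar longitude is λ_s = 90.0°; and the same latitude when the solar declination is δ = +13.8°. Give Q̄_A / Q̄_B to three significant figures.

Q̄_A / Q̄_B ≈ 0.234

— Configuration A (φ=-58.1°):
sin δ = sin 25.19° × sin 90.0° = 0.42562, so δ = +25.190°.
cos H₀ = −tan(-58.1°) tan(+25.190°) = 0.7557, H₀ = 0.7141 rad.
Bracket: H₀ sin φ sin δ + cos φ cos δ sin H₀ = 0.7141×-0.84897×0.42562 + 0.52844×0.90490×0.65497 = -0.258032 + 0.313197 = 0.055165.
Q̄ = (S₀/π) × [bracket] = (589/π) × 0.055165 = 10.343 W/m².
— Configuration B (φ=-58.1°):
cos H₀ = −tan(-58.1°) tan(+13.800°) = 0.3946, H₀ = 1.1652 rad.
Bracket: H₀ sin φ sin δ + cos φ cos δ sin H₀ = 1.1652×-0.84897×0.23853 + 0.52844×0.97113×0.91885 = -0.235959 + 0.471539 = 0.235580.
Q̄ = (S₀/π) × [bracket] = (589/π) × 0.235580 = 44.168 W/m².
Ratio Q̄_A / Q̄_B = 10.343 / 44.168 = 0.2342.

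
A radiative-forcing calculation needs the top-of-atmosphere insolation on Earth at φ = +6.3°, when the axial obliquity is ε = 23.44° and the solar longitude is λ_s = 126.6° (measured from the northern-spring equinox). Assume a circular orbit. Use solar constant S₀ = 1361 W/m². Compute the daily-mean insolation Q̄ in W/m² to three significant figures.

Q̄ ≈ 432 W/m²

Solar declination: sin δ = sin ε · sin λ_s = sin 23.44° × sin 126.6° = 0.31935, so δ = +18.624°.
cos H₀ = −tan(+6.3°) tan(+18.624°) = -0.0372, H₀ = 1.6080 rad.
Bracket: H₀ sin φ sin δ + cos φ cos δ sin H₀ = 1.6080×0.10973×0.31935 + 0.99396×0.94764×0.99931 = 0.056348 + 0.941266 = 0.997614.
Q̄ = (S₀/π) × [bracket] = (1361/π) × 0.997614 = 432.2 W/m².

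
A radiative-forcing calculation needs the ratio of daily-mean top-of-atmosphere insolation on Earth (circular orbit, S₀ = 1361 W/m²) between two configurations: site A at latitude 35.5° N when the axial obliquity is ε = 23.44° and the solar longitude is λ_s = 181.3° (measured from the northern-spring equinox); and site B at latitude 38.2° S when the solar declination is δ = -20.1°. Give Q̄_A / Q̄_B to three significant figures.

— Configuration A (φ=+35.5°):
Solar declination: sin δ = sin ε · sin λ_s = sin 23.44° × sin 181.3° = -0.00902, so δ = -0.517°.
cos H₀ = −tan(+35.5°) tan(-0.517°) = 0.0064, H₀ = 1.5644 rad.
Bracket: H₀ sin φ sin δ + cos φ cos δ sin H₀ = 1.5644×0.58070×-0.00902 + 0.81412×0.99996×0.99998 = -0.008194 + 0.814071 = 0.805877.
Q̄ = (S₀/π) × [bracket] = (1361/π) × 0.805877 = 349.12 W/m².
— Configuration B (φ=-38.2°):
cos H₀ = −tan(-38.2°) tan(-20.100°) = -0.2880, H₀ = 1.8629 rad.
Bracket: H₀ sin φ sin δ + cos φ cos δ sin H₀ = 1.8629×-0.61841×-0.34366 + 0.78586×0.93909×0.95764 = 0.395909 + 0.706732 = 1.102641.
Q̄ = (S₀/π) × [bracket] = (1361/π) × 1.102641 = 477.69 W/m².
Ratio Q̄_A / Q̄_B = 349.12 / 477.69 = 0.7309.

Q̄_A / Q̄_B ≈ 0.731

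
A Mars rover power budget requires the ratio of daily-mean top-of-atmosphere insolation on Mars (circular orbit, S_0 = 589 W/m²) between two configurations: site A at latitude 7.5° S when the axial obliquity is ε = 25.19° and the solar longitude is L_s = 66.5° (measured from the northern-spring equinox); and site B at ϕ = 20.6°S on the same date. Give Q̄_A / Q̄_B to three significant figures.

Q̄_A / Q̄_B ≈ 1.27

— Configuration A (ϕ=-7.5°):
Solar declination: sin δ = sin ε · sin L_s = sin 25.19° × sin 66.5° = 0.39032, so δ = +22.974°.
cos h₀ = −tan(-7.5°) tan(+22.974°) = 0.0558, h₀ = 1.5150 rad.
Bracket: h₀ sin ϕ sin δ + cos ϕ cos δ sin h₀ = 1.5150×-0.13053×0.39032 + 0.99144×0.92068×0.99844 = -0.077187 + 0.911375 = 0.834188.
Q̄ = (S_0/π) × [bracket] = (589/π) × 0.834188 = 156.40 W/m².
— Configuration B (ϕ=-20.6°):
cos h₀ = −tan(-20.6°) tan(+22.974°) = 0.1594, h₀ = 1.4108 rad.
Bracket: h₀ sin ϕ sin δ + cos ϕ cos δ sin h₀ = 1.4108×-0.35184×0.39032 + 0.93606×0.92068×0.98722 = -0.193745 + 0.850798 = 0.657053.
Q̄ = (S_0/π) × [bracket] = (589/π) × 0.657053 = 123.19 W/m².
Ratio Q̄_A / Q̄_B = 156.40 / 123.19 = 1.270.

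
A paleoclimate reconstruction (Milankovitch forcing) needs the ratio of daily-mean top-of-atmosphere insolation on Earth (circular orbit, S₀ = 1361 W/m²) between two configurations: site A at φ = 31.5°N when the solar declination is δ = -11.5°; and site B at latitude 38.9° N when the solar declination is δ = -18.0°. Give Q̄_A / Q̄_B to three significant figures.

Q̄_A / Q̄_B ≈ 1.47

— Configuration A (φ=+31.5°):
cos H₀ = −tan(+31.5°) tan(-11.500°) = 0.1247, H₀ = 1.4458 rad.
Bracket: H₀ sin φ sin δ + cos φ cos δ sin H₀ = 1.4458×0.52250×-0.19937 + 0.85264×0.97992×0.99220 = -0.150610 + 0.829002 = 0.678392.
Q̄ = (S₀/π) × [bracket] = (1361/π) × 0.678392 = 293.89 W/m².
— Configuration B (φ=+38.9°):
cos H₀ = −tan(+38.9°) tan(-18.000°) = 0.2622, H₀ = 1.3055 rad.
Bracket: H₀ sin φ sin δ + cos φ cos δ sin H₀ = 1.3055×0.62796×-0.30902 + 0.77824×0.95106×0.96502 = -0.253335 + 0.714262 = 0.460927.
Q̄ = (S₀/π) × [bracket] = (1361/π) × 0.460927 = 199.68 W/m².
Ratio Q̄_A / Q̄_B = 293.89 / 199.68 = 1.472.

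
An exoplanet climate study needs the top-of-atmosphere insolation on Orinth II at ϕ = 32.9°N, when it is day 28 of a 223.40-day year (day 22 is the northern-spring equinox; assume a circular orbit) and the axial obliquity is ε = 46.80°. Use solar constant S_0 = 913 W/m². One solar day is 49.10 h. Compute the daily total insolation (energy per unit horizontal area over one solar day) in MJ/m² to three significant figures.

Solar longitude: L_s = 360° × (28 − 22)/223.40 = 9.669°.
sin δ = sin 46.80° × sin 9.669° = 0.12243, so δ = +7.032°.
cos h₀ = −tan(+32.9°) tan(+7.032°) = -0.0798, h₀ = 1.6507 rad.
Bracket: h₀ sin ϕ sin δ + cos ϕ cos δ sin h₀ = 1.6507×0.54317×0.12243 + 0.83962×0.99248×0.99681 = 0.109772 + 0.830648 = 0.940420.
Q̄ = (S_0/π) × [bracket] = (913/π) × 0.940420 = 273.30 W/m².
Daily total = Q̄ × 49.10 h × 3600 s/h = 273.30 × 49.10 × 3600 / 10⁶ = 48.31 MJ/m².

48.3 MJ/m²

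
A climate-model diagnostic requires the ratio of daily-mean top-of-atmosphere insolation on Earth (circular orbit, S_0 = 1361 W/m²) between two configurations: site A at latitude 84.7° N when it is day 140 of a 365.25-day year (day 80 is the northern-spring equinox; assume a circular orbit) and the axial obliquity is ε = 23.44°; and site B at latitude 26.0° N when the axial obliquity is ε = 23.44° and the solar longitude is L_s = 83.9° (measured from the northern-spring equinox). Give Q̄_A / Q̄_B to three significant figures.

— Configuration A (ϕ=+84.7°):
Solar longitude: L_s = 360° × (140 − 80)/365.25 = 59.138°.
sin δ = sin 23.44° × sin 59.138° = 0.34146, so δ = +19.966°.
cos h₀ = −tan(+84.7°) tan(+19.966°) = -3.9162 ≤ −1 ⇒ polar day, h₀ = π.
Bracket: h₀ sin ϕ sin δ + cos ϕ cos δ sin h₀ = 3.1416×0.99572×0.34146 + 0.09237×0.93990×0.00000 = 1.068139 + 0.000000 = 1.068139.
Q̄ = (S_0/π) × [bracket] = (1361/π) × 1.068139 = 462.74 W/m².
— Configuration B (ϕ=+26.0°):
Solar declination: sin δ = sin ε · sin L_s = sin 23.44° × sin 83.9° = 0.39554, so δ = +23.299°.
cos h₀ = −tan(+26.0°) tan(+23.299°) = -0.2100, h₀ = 1.7824 rad.
Bracket: h₀ sin ϕ sin δ + cos ϕ cos δ sin h₀ = 1.7824×0.43837×0.39554 + 0.89879×0.91845×0.97769 = 0.309055 + 0.807077 = 1.116132.
Q̄ = (S_0/π) × [bracket] = (1361/π) × 1.116132 = 483.53 W/m².
Ratio Q̄_A / Q̄_B = 462.74 / 483.53 = 0.9570.

Q̄_A / Q̄_B ≈ 0.957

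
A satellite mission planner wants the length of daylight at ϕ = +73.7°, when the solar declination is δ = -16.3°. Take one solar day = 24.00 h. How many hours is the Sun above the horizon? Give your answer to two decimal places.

0.00 h

cos h₀ = −tan ϕ · tan δ = 1.0000 ≥ 1, so the Sun never rises (polar night) and h₀ = 0.
Daylight = 2h₀/(2π) × 24.00 h = (0.0000/π) × 24.00 = 0.00 h.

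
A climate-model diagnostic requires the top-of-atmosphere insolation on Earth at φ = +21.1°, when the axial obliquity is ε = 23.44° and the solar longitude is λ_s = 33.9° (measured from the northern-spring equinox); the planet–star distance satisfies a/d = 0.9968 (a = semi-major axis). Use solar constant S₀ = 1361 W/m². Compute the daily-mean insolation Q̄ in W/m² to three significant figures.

Q̄ ≈ 447 W/m²

Solar declination: sin δ = sin ε · sin λ_s = sin 23.44° × sin 33.9° = 0.22186, so δ = +12.819°.
cos H₀ = −tan(+21.1°) tan(+12.819°) = -0.0878, H₀ = 1.6587 rad.
Bracket: H₀ sin φ sin δ + cos φ cos δ sin H₀ = 1.6587×0.36000×0.22186 + 0.93295×0.97508×0.99614 = 0.132480 + 0.906189 = 1.038669.
Inverse-square distance factor (a/d)² = 0.9968² = 0.993610.
Q̄ = (S₀/π) × 0.993610 × [bracket] = (1361/π) × 0.993610 × 1.038669 = 447.1 W/m².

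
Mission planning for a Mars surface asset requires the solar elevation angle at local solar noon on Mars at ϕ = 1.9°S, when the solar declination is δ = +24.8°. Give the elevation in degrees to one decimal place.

63.3°

At local noon the hour angle is zero, so the zenith angle equals |ϕ − δ| = |-1.9° − (+24.800°)| = 26.700°.
Elevation = 90° − 26.700° = 63.3°.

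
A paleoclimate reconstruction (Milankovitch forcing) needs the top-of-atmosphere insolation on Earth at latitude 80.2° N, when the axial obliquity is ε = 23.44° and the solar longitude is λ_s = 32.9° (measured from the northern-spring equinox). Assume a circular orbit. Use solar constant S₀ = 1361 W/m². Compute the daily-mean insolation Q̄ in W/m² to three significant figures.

Solar declination: sin δ = sin ε · sin λ_s = sin 23.44° × sin 32.9° = 0.21607, so δ = +12.478°.
cos H₀ = −tan(+80.2°) tan(+12.478°) = -1.2812 ≤ −1 ⇒ polar day, H₀ = π.
Bracket: H₀ sin φ sin δ + cos φ cos δ sin H₀ = 3.1416×0.98541×0.21607 + 0.17021×0.97638×0.00000 = 0.668902 + 0.000000 = 0.668902.
Q̄ = (S₀/π) × [bracket] = (1361/π) × 0.668902 = 289.8 W/m².

Q̄ ≈ 290 W/m²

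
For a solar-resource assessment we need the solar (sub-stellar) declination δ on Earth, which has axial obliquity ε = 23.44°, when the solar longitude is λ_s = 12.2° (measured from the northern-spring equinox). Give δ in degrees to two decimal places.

δ = +4.82°

sin δ = sin ε · sin λ_s = sin 23.44° × sin 12.2° = 0.084063.
δ = arcsin(0.084063) = +4.82°.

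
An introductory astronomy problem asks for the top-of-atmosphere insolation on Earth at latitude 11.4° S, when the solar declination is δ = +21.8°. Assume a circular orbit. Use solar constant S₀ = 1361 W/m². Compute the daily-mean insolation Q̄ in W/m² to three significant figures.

cos H₀ = −tan(-11.4°) tan(+21.800°) = 0.0806, H₀ = 1.4901 rad.
Bracket: H₀ sin φ sin δ + cos φ cos δ sin H₀ = 1.4901×-0.19766×0.37137 + 0.98027×0.92849×0.99674 = -0.109381 + 0.907204 = 0.797823.
Q̄ = (S₀/π) × [bracket] = (1361/π) × 0.797823 = 345.6 W/m².

Q̄ ≈ 346 W/m²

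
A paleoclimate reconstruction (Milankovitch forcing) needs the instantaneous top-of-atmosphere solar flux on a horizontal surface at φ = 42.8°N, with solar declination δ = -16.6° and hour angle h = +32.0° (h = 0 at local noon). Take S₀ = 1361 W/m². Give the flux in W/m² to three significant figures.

cos θ_z = sin φ sin δ + cos φ cos δ cos h = -0.194108 + 0.596305 = 0.402197.
Flux = S₀ · cos θ_z = 1361 × 0.402197 = 547.4 W/m².

547 W/m²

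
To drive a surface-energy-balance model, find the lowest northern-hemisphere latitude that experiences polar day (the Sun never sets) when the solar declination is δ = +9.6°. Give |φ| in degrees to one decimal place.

|φ| = 80.4°

Polar day requires cos H₀ = −tan φ tan δ ≤ −1, i.e. tan φ tan δ ≥ 1.
The boundary is |tan φ| · |tan δ| = 1, so |φ| = 90° − |δ| = 90° − 9.6° = 80.4° in the northern hemisphere.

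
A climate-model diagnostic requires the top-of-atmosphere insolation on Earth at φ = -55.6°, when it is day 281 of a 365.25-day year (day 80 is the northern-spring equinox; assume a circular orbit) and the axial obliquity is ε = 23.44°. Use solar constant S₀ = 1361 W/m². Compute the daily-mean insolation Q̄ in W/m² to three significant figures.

Solar longitude: λ_s = 360° × (281 − 80)/365.25 = 198.111°.
sin δ = sin 23.44° × sin 198.111° = -0.12366, so δ = -7.103°.
cos H₀ = −tan(-55.6°) tan(-7.103°) = -0.1820, H₀ = 1.7538 rad.
Bracket: H₀ sin φ sin δ + cos φ cos δ sin H₀ = 1.7538×-0.82511×-0.12366 + 0.56497×0.99233×0.98330 = 0.178946 + 0.551274 = 0.730220.
Q̄ = (S₀/π) × [bracket] = (1361/π) × 0.730220 = 316.3 W/m².

Q̄ ≈ 316 W/m²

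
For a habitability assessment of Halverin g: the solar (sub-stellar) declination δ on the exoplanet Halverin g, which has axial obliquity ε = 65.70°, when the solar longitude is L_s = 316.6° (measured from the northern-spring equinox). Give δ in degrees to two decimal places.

sin δ = sin ε · sin L_s = sin 65.70° × sin 316.6° = -0.626214.
δ = arcsin(-0.626214) = -38.77°.

δ = -38.77°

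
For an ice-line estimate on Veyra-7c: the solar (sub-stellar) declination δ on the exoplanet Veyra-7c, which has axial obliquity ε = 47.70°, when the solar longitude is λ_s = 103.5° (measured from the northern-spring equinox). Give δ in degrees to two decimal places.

sin δ = sin ε · sin λ_s = sin 47.70° × sin 103.5° = 0.719195.
δ = arcsin(0.719195) = +45.99°.

δ = +45.99°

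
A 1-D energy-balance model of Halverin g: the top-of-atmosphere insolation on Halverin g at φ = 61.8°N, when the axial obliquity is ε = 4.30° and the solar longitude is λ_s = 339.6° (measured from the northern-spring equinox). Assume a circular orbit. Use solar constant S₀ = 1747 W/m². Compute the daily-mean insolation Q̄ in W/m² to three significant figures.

Q̄ ≈ 243 W/m²

Solar declination: sin δ = sin ε · sin λ_s = sin 4.30° × sin 339.6° = -0.02614, so δ = -1.498°.
cos H₀ = −tan(+61.8°) tan(-1.498°) = 0.0488, H₀ = 1.5220 rad.
Bracket: H₀ sin φ sin δ + cos φ cos δ sin H₀ = 1.5220×0.88130×-0.02614 + 0.47255×0.99966×0.99881 = -0.035063 + 0.471827 = 0.436764.
Q̄ = (S₀/π) × [bracket] = (1747/π) × 0.436764 = 242.9 W/m².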